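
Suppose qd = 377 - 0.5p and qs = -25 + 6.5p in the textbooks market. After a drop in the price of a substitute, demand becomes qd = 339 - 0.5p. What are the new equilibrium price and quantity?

Original equilibrium: p* = 402/7, q* = 2438/7.
New equilibrium: 339 - 0.5p = -25 + 6.5p, so 364 = 7p and p' = 52; q' = 339 − 0.5(52) = 313.

p' = 52, q' = 313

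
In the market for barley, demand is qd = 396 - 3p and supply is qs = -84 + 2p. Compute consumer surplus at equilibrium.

Consumer surplus = 1944

Equilibrium: 396 - 3p = -84 + 2p gives p* = 96, q* = 108.
Demand choke price (qd = 0): p = 132.
CS = ½(132 − 96)(108) = 1944.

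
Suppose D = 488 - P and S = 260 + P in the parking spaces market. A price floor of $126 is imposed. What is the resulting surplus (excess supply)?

Equilibrium price would be P* = 114, so the floor at 126 binds.
At P = 126: D = 362, S = 386.
Surplus = 386 − 362 = 24.

Surplus = 24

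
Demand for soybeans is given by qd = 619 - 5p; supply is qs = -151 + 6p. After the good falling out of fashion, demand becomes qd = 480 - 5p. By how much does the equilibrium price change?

Original equilibrium: p* = 70, q* = 269.
New equilibrium: 480 - 5p = -151 + 6p, so 631 = 11p and p' = 631/11; q' = 480 − 5(631/11) = 2125/11.
Change in price: 631/11 − 70 = -139/11.

Δp = -139/11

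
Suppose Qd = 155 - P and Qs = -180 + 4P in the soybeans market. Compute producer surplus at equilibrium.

Equilibrium: 155 - P = -180 + 4P gives P* = 67, Q* = 88.
Supply starts at P = 45 (where Qs = 0).
PS = ½(67 − 45)(88) = 968.

Producer surplus = 968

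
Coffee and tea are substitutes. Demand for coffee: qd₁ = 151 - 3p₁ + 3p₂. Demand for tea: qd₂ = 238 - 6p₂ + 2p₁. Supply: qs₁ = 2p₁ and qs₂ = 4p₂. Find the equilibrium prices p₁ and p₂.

p₁ = 556/11, p₂ = 373/11

Market 1: 151 - 3p₁ + 3p₂ = 2p₁ → 5p₁ - 3p₂ = 151.
Market 2: 10p₂ - 2p₁ = 238.
Eliminating p₂: 10×(1) + 3×(2) gives 44p₁ = 2224, so p₁ = 556/11.
Back-substitute into (2): p₂ = (238 + 2×556/11) / 10 = 373/11.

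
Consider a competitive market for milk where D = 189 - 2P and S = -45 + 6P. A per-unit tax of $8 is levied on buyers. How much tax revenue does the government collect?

Tax revenue = 948

Pre-tax equilibrium: P* = 29.25, Q* = 130.5.
Tax on buyers shifts demand to D = 189 − 2(P + 8) = 173 - 2P.
173 - 2P = -45 + 6P gives seller price Ps = 27.25; buyers pay Pb = 27.25 + 8 = 35.25.
New quantity: Q = 189 − 2(35.25) = 118.5.
Revenue = 8 × 118.5 = 948.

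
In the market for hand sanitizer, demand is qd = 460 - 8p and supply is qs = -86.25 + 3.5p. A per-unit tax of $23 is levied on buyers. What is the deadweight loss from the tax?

Deadweight loss = 644

Pre-tax equilibrium: p* = 47.5, q* = 80.
Tax on buyers shifts demand to qd = 460 − 8(p + 23) = 276 - 8p.
276 - 8p = -86.25 + 3.5p gives seller price ps = 31.5; buyers pay pb = 31.5 + 23 = 54.5.
New quantity: q = 460 − 8(54.5) = 24.
DWL = ½ × 23 × (80 − 24) = 644.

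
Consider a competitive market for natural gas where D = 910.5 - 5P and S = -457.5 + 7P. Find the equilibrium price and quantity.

P* = 114, Q* = 340.5

Set D = S: 910.5 - 5P = -457.5 + 7P.
1368 = 12P, so P* = 114.
Q* = 910.5 − 5(114) = 340.5.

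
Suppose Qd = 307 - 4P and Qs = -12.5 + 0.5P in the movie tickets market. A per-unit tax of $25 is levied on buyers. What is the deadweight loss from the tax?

Pre-tax equilibrium: P* = 71, Q* = 23.
Tax on buyers shifts demand to Qd = 307 − 4(P + 25) = 207 - 4P.
207 - 4P = -12.5 + 0.5P gives seller price Ps = 439/9; buyers pay Pb = 439/9 + 25 = 664/9.
New quantity: Q = 307 − 4(664/9) = 107/9.
DWL = ½ × 25 × (23 − 107/9) = 1250/9.

Deadweight loss = 1250/9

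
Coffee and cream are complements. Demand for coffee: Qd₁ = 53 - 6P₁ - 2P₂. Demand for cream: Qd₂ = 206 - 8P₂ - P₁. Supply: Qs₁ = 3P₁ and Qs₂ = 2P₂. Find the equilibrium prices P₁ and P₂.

Market 1: 53 - 6P₁ - 2P₂ = 3P₁ → 9P₁ + 2P₂ = 53.
Market 2: 10P₂ + P₁ = 206.
Eliminating P₂: 10×(1) − 2×(2) gives 88P₁ = 118, so P₁ = 59/44.
Back-substitute into (2): P₂ = (206 − 1×59/44) / 10 = 1801/88.

P₁ = 59/44, P₂ = 1801/88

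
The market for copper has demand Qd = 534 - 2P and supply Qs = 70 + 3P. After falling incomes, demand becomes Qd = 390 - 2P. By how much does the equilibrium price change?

ΔP = -28.8

Original equilibrium: P* = 92.8, Q* = 348.4.
New equilibrium: 390 - 2P = 70 + 3P, so 320 = 5P and P' = 64; Q' = 390 − 2(64) = 262.
Change in price: 64 − 92.8 = -28.8.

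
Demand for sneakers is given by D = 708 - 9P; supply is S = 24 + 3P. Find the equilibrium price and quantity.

Set D = S: 708 - 9P = 24 + 3P.
684 = 12P, so P* = 57.
Q* = 708 − 9(57) = 195.

P* = 57, Q* = 195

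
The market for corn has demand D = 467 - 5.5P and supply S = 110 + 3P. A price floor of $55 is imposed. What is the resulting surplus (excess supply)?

Equilibrium price would be P* = 42, so the floor at 55 binds.
At P = 55: D = 164.5, S = 275.
Surplus = 275 − 164.5 = 110.5.

Surplus = 110.5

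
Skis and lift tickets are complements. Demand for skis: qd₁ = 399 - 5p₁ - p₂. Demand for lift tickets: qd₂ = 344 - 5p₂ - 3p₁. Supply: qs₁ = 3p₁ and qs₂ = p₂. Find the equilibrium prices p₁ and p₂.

p₁ = 410/9, p₂ = 311/9

Market 1: 399 - 5p₁ - p₂ = 3p₁ → 8p₁ + p₂ = 399.
Market 2: 6p₂ + 3p₁ = 344.
Eliminating p₂: 6×(1) − 1×(2) gives 45p₁ = 2050, so p₁ = 410/9.
Back-substitute into (2): p₂ = (344 − 3×410/9) / 6 = 311/9.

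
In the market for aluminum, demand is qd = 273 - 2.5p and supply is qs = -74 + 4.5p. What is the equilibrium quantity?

q* = 2087/14

Set qd = qs: 273 - 2.5p = -74 + 4.5p.
347 = 7p, so p* = 347/7.
q* = 273 − 2.5(347/7) = 2087/14.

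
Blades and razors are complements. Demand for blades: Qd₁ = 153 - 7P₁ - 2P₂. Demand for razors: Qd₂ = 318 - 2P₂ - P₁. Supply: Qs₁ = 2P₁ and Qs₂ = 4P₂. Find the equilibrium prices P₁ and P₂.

Market 1: 153 - 7P₁ - 2P₂ = 2P₁ → 9P₁ + 2P₂ = 153.
Market 2: 6P₂ + P₁ = 318.
Eliminating P₂: 6×(1) − 2×(2) gives 52P₁ = 282, so P₁ = 141/26.
Back-substitute into (2): P₂ = (318 − 1×141/26) / 6 = 2709/52.

P₁ = 141/26, P₂ = 2709/52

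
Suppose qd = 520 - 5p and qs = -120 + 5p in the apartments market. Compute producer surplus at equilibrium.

Producer surplus = 4000

Equilibrium: 520 - 5p = -120 + 5p gives p* = 64, q* = 200.
Supply starts at p = 24 (where qs = 0).
PS = ½(64 − 24)(200) = 4000.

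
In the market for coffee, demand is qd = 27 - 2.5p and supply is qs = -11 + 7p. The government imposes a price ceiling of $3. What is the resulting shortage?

Shortage = 9.5

Equilibrium price would be p* = 4, so the ceiling at 3 binds.
At p = 3: qd = 27 − 2.5(3) = 19.5, qs = -11 + 7(3) = 10.
Shortage = 19.5 − 10 = 9.5.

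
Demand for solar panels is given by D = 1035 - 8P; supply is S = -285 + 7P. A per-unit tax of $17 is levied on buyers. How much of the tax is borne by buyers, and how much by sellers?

Buyers bear 119/15, sellers bear 136/15

Pre-tax equilibrium: P* = 88, Q* = 331.
Tax on buyers shifts demand to D = 1035 − 8(P + 17) = 899 - 8P.
899 - 8P = -285 + 7P gives seller price Ps = 1184/15; buyers pay Pb = 1184/15 + 17 = 1439/15.
New quantity: Q = 1035 − 8(1439/15) = 4013/15.
Buyer burden = 1439/15 − 88 = 119/15; seller burden = 88 − 1184/15 = 136/15.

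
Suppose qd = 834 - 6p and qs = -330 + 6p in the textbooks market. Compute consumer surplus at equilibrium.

Consumer surplus = 5292

Equilibrium: 834 - 6p = -330 + 6p gives p* = 97, q* = 252.
Demand choke price (qd = 0): p = 139.
CS = ½(139 − 97)(252) = 5292.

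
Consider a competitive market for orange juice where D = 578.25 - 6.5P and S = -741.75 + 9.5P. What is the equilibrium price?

P* = 82.5

Set D = S: 578.25 - 6.5P = -741.75 + 9.5P.
1320 = 16P, so P* = 82.5.
Q* = 578.25 − 6.5(82.5) = 42.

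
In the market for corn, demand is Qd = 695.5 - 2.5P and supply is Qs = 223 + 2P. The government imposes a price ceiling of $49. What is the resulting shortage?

Shortage = 252

Equilibrium price would be P* = 105, so the ceiling at 49 binds.
At P = 49: Qd = 695.5 − 2.5(49) = 573, Qs = 223 + 2(49) = 321.
Shortage = 573 − 321 = 252.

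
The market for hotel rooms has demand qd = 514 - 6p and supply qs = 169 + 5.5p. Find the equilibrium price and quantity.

Set qd = qs: 514 - 6p = 169 + 5.5p.
345 = 11.5p, so p* = 30.
q* = 514 − 6(30) = 334.

p* = 30, q* = 334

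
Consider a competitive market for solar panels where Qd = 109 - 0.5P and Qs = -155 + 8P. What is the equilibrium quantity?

Set Qd = Qs: 109 - 0.5P = -155 + 8P.
264 = 8.5P, so P* = 528/17.
Q* = 109 − 0.5(528/17) = 1589/17.

Q* = 1589/17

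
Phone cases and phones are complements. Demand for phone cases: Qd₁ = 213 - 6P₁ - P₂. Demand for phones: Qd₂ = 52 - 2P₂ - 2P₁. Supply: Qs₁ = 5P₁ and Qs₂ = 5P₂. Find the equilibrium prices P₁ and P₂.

P₁ = 1439/75, P₂ = 146/75

Market 1: 213 - 6P₁ - P₂ = 5P₁ → 11P₁ + P₂ = 213.
Market 2: 7P₂ + 2P₁ = 52.
Eliminating P₂: 7×(1) − 1×(2) gives 75P₁ = 1439, so P₁ = 1439/75.
Back-substitute into (2): P₂ = (52 − 2×1439/75) / 7 = 146/75.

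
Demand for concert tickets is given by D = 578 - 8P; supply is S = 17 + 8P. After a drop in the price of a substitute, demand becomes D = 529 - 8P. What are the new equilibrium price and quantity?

Original equilibrium: P* = 35.0625, Q* = 297.5.
New equilibrium: 529 - 8P = 17 + 8P, so 512 = 16P and P' = 32; Q' = 529 − 8(32) = 273.

P' = 32, Q' = 273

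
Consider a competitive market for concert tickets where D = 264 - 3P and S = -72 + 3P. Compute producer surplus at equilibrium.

Producer surplus = 1536

Equilibrium: 264 - 3P = -72 + 3P gives P* = 56, Q* = 96.
Supply starts at P = 24 (where S = 0).
PS = ½(56 − 24)(96) = 1536.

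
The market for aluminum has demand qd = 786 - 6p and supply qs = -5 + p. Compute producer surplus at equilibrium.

Producer surplus = 5832

Equilibrium: 786 - 6p = -5 + p gives p* = 113, q* = 108.
Supply starts at p = 5 (where qs = 0).
PS = ½(113 − 5)(108) = 5832.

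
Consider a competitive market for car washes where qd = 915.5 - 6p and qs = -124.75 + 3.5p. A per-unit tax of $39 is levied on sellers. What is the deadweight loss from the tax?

Deadweight loss = 31941/19

Pre-tax equilibrium: p* = 109.5, q* = 258.5.
Tax on sellers shifts supply to qs = -124.75 + 3.5(p − 39) = -261.25 + 3.5p.
915.5 - 6p = -261.25 + 3.5p gives buyer price pb = 4707/38; sellers receive ps = 4707/38 − 39 = 3225/38.
New quantity: q = 915.5 − 6(4707/38) = 6547/38.
DWL = ½ × 39 × (258.5 − 6547/38) = 31941/19.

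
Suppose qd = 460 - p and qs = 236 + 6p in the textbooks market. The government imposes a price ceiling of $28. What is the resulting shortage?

Equilibrium price would be p* = 32, so the ceiling at 28 binds.
At p = 28: qd = 460 − 1(28) = 432, qs = 236 + 6(28) = 404.
Shortage = 432 − 404 = 28.

Shortage = 28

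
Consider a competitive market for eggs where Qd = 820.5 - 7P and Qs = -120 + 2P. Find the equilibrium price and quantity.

P* = 104.5, Q* = 89

Set Qd = Qs: 820.5 - 7P = -120 + 2P.
940.5 = 9P, so P* = 104.5.
Q* = 820.5 − 7(104.5) = 89.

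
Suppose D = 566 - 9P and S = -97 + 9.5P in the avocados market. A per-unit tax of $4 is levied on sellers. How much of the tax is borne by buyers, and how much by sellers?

Buyers bear 76/37, sellers bear 72/37

Pre-tax equilibrium: P* = 1326/37, Q* = 9008/37.
Tax on sellers shifts supply to S = -97 + 9.5(P − 4) = -135 + 9.5P.
566 - 9P = -135 + 9.5P gives buyer price Pb = 1402/37; sellers receive Ps = 1402/37 − 4 = 1254/37.
New quantity: Q = 566 − 9(1402/37) = 8324/37.
Buyer burden = 1402/37 − 1326/37 = 76/37; seller burden = 1326/37 − 1254/37 = 72/37.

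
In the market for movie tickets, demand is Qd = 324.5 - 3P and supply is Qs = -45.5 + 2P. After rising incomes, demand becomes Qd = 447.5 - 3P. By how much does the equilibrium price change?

Original equilibrium: P* = 74, Q* = 102.5.
New equilibrium: 447.5 - 3P = -45.5 + 2P, so 493 = 5P and P' = 98.6; Q' = 447.5 − 3(98.6) = 151.7.
Change in price: 98.6 − 74 = 24.6.

ΔP = 24.6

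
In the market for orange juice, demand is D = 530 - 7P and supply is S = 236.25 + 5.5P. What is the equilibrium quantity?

Q* = 365.5

Set D = S: 530 - 7P = 236.25 + 5.5P.
293.75 = 12.5P, so P* = 23.5.
Q* = 530 − 7(23.5) = 365.5.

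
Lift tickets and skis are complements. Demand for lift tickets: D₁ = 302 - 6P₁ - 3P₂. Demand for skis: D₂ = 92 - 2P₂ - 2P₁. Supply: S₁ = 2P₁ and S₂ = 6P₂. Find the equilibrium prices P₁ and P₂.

P₁ = 1070/29, P₂ = 66/29

Market 1: 302 - 6P₁ - 3P₂ = 2P₁ → 8P₁ + 3P₂ = 302.
Market 2: 8P₂ + 2P₁ = 92.
Eliminating P₂: 8×(1) − 3×(2) gives 58P₁ = 2140, so P₁ = 1070/29.
Back-substitute into (2): P₂ = (92 − 2×1070/29) / 8 = 66/29.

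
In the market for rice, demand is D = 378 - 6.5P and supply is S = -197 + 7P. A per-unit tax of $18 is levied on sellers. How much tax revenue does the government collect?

Tax revenue = 2186/3

Pre-tax equilibrium: P* = 1150/27, Q* = 2731/27.
Tax on sellers shifts supply to S = -197 + 7(P − 18) = -323 + 7P.
378 - 6.5P = -323 + 7P gives buyer price Pb = 1402/27; sellers receive Ps = 1402/27 − 18 = 916/27.
New quantity: Q = 378 − 6.5(1402/27) = 1093/27.
Revenue = 18 × 1093/27 = 2186/3.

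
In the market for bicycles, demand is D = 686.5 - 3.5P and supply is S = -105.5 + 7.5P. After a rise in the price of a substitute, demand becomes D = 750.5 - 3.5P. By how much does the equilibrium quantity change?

Original equilibrium: P* = 72, Q* = 434.5.
New equilibrium: 750.5 - 3.5P = -105.5 + 7.5P, so 856 = 11P and P' = 856/11; Q' = 750.5 − 3.5(856/11) = 10519/22.
Change in quantity: 10519/22 − 434.5 = 480/11.

ΔQ = 480/11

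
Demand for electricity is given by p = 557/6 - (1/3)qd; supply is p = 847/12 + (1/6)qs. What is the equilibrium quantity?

q* = 44.5

Set the two price expressions equal: 557/6 - (1/3)q = 847/12 + (1/6)q.
22.25 = 0.5q, so q* = 44.5.
p* = 557/6 − (1/3)(44.5) = 78.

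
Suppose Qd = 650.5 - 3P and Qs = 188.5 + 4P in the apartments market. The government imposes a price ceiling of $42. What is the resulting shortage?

Equilibrium price would be P* = 66, so the ceiling at 42 binds.
At P = 42: Qd = 650.5 − 3(42) = 524.5, Qs = 188.5 + 4(42) = 356.5.
Shortage = 524.5 − 356.5 = 168.

Shortage = 168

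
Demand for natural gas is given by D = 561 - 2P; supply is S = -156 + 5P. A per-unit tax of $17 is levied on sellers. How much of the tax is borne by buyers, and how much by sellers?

Pre-tax equilibrium: P* = 717/7, Q* = 2493/7.
Tax on sellers shifts supply to S = -156 + 5(P − 17) = -241 + 5P.
561 - 2P = -241 + 5P gives buyer price Pb = 802/7; sellers receive Ps = 802/7 − 17 = 683/7.
New quantity: Q = 561 − 2(802/7) = 2323/7.
Buyer burden = 802/7 − 717/7 = 85/7; seller burden = 717/7 − 683/7 = 34/7.

Buyers bear 85/7, sellers bear 34/7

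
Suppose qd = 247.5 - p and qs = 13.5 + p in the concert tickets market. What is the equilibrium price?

Set qd = qs: 247.5 - p = 13.5 + p.
234 = 2p, so p* = 117.
q* = 247.5 − 1(117) = 130.5.

p* = 117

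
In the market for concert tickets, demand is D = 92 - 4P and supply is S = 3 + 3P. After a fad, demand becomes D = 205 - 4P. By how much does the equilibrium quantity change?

ΔQ = 339/7

Original equilibrium: P* = 89/7, Q* = 288/7.
New equilibrium: 205 - 4P = 3 + 3P, so 202 = 7P and P' = 202/7; Q' = 205 − 4(202/7) = 627/7.
Change in quantity: 627/7 − 288/7 = 339/7.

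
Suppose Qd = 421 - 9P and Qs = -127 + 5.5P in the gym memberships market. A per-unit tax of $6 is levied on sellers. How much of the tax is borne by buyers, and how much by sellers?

Pre-tax equilibrium: P* = 1096/29, Q* = 2345/29.
Tax on sellers shifts supply to Qs = -127 + 5.5(P − 6) = -160 + 5.5P.
421 - 9P = -160 + 5.5P gives buyer price Pb = 1162/29; sellers receive Ps = 1162/29 − 6 = 988/29.
New quantity: Q = 421 − 9(1162/29) = 1751/29.
Buyer burden = 1162/29 − 1096/29 = 66/29; seller burden = 1096/29 − 988/29 = 108/29.

Buyers bear 66/29, sellers bear 108/29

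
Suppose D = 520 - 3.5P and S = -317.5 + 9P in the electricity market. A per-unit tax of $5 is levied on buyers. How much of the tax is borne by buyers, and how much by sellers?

Pre-tax equilibrium: P* = 67, Q* = 285.5.
Tax on buyers shifts demand to D = 520 − 3.5(P + 5) = 502.5 - 3.5P.
502.5 - 3.5P = -317.5 + 9P gives seller price Ps = 65.6; buyers pay Pb = 65.6 + 5 = 70.6.
New quantity: Q = 520 − 3.5(70.6) = 272.9.
Buyer burden = 70.6 − 67 = 3.6; seller burden = 67 − 65.6 = 1.4.

Buyers bear $3.6, sellers bear $1.4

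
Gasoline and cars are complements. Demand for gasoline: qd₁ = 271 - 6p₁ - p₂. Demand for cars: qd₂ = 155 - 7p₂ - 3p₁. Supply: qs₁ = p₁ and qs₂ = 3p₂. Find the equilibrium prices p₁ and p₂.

Market 1: 271 - 6p₁ - p₂ = p₁ → 7p₁ + p₂ = 271.
Market 2: 10p₂ + 3p₁ = 155.
Eliminating p₂: 10×(1) − 1×(2) gives 67p₁ = 2555, so p₁ = 2555/67.
Back-substitute into (2): p₂ = (155 − 3×2555/67) / 10 = 272/67.

p₁ = 2555/67, p₂ = 272/67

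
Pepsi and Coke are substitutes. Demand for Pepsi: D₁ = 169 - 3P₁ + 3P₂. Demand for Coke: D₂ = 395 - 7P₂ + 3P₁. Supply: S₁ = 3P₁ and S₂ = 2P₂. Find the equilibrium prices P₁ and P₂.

Market 1: 169 - 3P₁ + 3P₂ = 3P₁ → 6P₁ - 3P₂ = 169.
Market 2: 9P₂ - 3P₁ = 395.
Eliminating P₂: 9×(1) + 3×(2) gives 45P₁ = 2706, so P₁ = 902/15.
Back-substitute into (2): P₂ = (395 + 3×902/15) / 9 = 959/15.

P₁ = 902/15, P₂ = 959/15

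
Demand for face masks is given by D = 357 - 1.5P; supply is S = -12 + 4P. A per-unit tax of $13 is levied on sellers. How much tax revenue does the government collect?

Pre-tax equilibrium: P* = 738/11, Q* = 2820/11.
Tax on sellers shifts supply to S = -12 + 4(P − 13) = -64 + 4P.
357 - 1.5P = -64 + 4P gives buyer price Pb = 842/11; sellers receive Ps = 842/11 − 13 = 699/11.
New quantity: Q = 357 − 1.5(842/11) = 2664/11.
Revenue = 13 × 2664/11 = 34632/11.

Tax revenue = 34632/11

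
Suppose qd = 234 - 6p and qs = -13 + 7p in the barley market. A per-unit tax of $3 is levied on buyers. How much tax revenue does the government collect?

Tax revenue = 4302/13

Pre-tax equilibrium: p* = 19, q* = 120.
Tax on buyers shifts demand to qd = 234 − 6(p + 3) = 216 - 6p.
216 - 6p = -13 + 7p gives seller price ps = 229/13; buyers pay pb = 229/13 + 3 = 268/13.
New quantity: q = 234 − 6(268/13) = 1434/13.
Revenue = 3 × 1434/13 = 4302/13.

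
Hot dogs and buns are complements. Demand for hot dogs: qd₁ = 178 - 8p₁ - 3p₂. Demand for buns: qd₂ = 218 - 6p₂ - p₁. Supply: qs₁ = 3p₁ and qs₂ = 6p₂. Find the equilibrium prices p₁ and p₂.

p₁ = 494/43, p₂ = 740/43

Market 1: 178 - 8p₁ - 3p₂ = 3p₁ → 11p₁ + 3p₂ = 178.
Market 2: 12p₂ + p₁ = 218.
Eliminating p₂: 12×(1) − 3×(2) gives 129p₁ = 1482, so p₁ = 494/43.
Back-substitute into (2): p₂ = (218 − 1×494/43) / 12 = 740/43.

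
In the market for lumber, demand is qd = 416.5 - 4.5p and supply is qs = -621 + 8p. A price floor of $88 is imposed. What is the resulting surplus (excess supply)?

Surplus = 62.5

Equilibrium price would be p* = 83, so the floor at 88 binds.
At p = 88: qd = 20.5, qs = 83.
Surplus = 83 − 20.5 = 62.5.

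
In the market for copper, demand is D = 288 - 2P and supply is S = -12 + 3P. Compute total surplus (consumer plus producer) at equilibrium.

Total surplus = 11760

Equilibrium: 288 - 2P = -12 + 3P gives P* = 60, Q* = 168.
Demand choke price: P = 144; supply starts at P = 4.
CS = ½(144 − 60)(168) = 7056; PS = ½(60 − 4)(168) = 4704.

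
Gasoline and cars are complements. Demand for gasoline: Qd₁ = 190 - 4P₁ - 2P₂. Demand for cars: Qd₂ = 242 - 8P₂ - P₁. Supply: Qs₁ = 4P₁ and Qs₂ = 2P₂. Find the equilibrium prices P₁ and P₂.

Market 1: 190 - 4P₁ - 2P₂ = 4P₁ → 8P₁ + 2P₂ = 190.
Market 2: 10P₂ + P₁ = 242.
Eliminating P₂: 10×(1) − 2×(2) gives 78P₁ = 1416, so P₁ = 236/13.
Back-substitute into (2): P₂ = (242 − 1×236/13) / 10 = 291/13.

P₁ = 236/13, P₂ = 291/13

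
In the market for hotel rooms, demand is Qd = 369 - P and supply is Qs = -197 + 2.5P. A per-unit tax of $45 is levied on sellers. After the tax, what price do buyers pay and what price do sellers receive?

Pre-tax equilibrium: P* = 1132/7, Q* = 1451/7.
Tax on sellers shifts supply to Qs = -197 + 2.5(P − 45) = -309.5 + 2.5P.
369 - P = -309.5 + 2.5P gives buyer price Pb = 1357/7; sellers receive Ps = 1357/7 − 45 = 1042/7.
New quantity: Q = 369 − 1(1357/7) = 1226/7.

Buyers pay 1357/7, sellers receive 1042/7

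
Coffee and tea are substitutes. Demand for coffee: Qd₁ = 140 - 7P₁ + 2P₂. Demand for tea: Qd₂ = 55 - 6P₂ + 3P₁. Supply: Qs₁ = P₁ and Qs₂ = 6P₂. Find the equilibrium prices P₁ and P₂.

Market 1: 140 - 7P₁ + 2P₂ = P₁ → 8P₁ - 2P₂ = 140.
Market 2: 12P₂ - 3P₁ = 55.
Eliminating P₂: 12×(1) + 2×(2) gives 90P₁ = 1790, so P₁ = 179/9.
Back-substitute into (2): P₂ = (55 + 3×179/9) / 12 = 86/9.

P₁ = 179/9, P₂ = 86/9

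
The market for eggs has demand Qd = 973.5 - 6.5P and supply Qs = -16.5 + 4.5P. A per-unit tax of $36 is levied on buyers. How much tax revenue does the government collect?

Pre-tax equilibrium: P* = 90, Q* = 388.5.
Tax on buyers shifts demand to Qd = 973.5 − 6.5(P + 36) = 739.5 - 6.5P.
739.5 - 6.5P = -16.5 + 4.5P gives seller price Ps = 756/11; buyers pay Pb = 756/11 + 36 = 1152/11.
New quantity: Q = 973.5 − 6.5(1152/11) = 6441/22.
Revenue = 36 × 6441/22 = 115938/11.

Tax revenue = 115938/11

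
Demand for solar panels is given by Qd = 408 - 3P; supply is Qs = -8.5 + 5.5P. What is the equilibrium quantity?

Set Qd = Qs: 408 - 3P = -8.5 + 5.5P.
416.5 = 8.5P, so P* = 49.
Q* = 408 − 3(49) = 261.

Q* = 261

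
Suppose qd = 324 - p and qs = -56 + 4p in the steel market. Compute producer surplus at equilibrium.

Equilibrium: 324 - p = -56 + 4p gives p* = 76, q* = 248.
Supply starts at p = 14 (where qs = 0).
PS = ½(76 − 14)(248) = 7688.

Producer surplus = 7688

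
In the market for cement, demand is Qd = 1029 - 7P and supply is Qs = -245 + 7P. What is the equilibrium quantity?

Q* = 392

Set Qd = Qs: 1029 - 7P = -245 + 7P.
1274 = 14P, so P* = 91.
Q* = 1029 − 7(91) = 392.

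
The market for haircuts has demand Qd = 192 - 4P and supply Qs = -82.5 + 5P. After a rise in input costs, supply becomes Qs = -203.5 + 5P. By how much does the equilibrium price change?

ΔP = 121/9

Original equilibrium: P* = 30.5, Q* = 70.
New equilibrium: 192 - 4P = -203.5 + 5P, so 395.5 = 9P and P' = 791/18; Q' = 192 − 4(791/18) = 146/9.
Change in price: 791/18 − 30.5 = 121/9.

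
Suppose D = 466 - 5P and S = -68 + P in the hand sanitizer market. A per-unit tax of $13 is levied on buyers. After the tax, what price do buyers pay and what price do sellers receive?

Buyers pay 547/6, sellers receive 469/6

Pre-tax equilibrium: P* = 89, Q* = 21.
Tax on buyers shifts demand to D = 466 − 5(P + 13) = 401 - 5P.
401 - 5P = -68 + P gives seller price Ps = 469/6; buyers pay Pb = 469/6 + 13 = 547/6.
New quantity: Q = 466 − 5(547/6) = 61/6.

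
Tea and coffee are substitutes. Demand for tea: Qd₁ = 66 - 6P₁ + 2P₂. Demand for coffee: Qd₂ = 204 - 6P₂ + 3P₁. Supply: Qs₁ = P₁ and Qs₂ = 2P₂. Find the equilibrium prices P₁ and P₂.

P₁ = 18.72, P₂ = 32.52

Market 1: 66 - 6P₁ + 2P₂ = P₁ → 7P₁ - 2P₂ = 66.
Market 2: 8P₂ - 3P₁ = 204.
Eliminating P₂: 8×(1) + 2×(2) gives 50P₁ = 936, so P₁ = 18.72.
Back-substitute into (2): P₂ = (204 + 3×18.72) / 8 = 32.52.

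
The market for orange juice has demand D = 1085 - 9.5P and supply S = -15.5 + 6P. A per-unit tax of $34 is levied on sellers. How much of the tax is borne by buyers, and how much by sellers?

Buyers bear 408/31, sellers bear 646/31

Pre-tax equilibrium: P* = 71, Q* = 410.5.
Tax on sellers shifts supply to S = -15.5 + 6(P − 34) = -219.5 + 6P.
1085 - 9.5P = -219.5 + 6P gives buyer price Pb = 2609/31; sellers receive Ps = 2609/31 − 34 = 1555/31.
New quantity: Q = 1085 − 9.5(2609/31) = 17699/62.
Buyer burden = 2609/31 − 71 = 408/31; seller burden = 71 − 1555/31 = 646/31.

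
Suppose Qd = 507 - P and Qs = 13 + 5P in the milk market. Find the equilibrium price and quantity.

Set Qd = Qs: 507 - P = 13 + 5P.
494 = 6P, so P* = 247/3.
Q* = 507 − 1(247/3) = 1274/3.

P* = 247/3, Q* = 1274/3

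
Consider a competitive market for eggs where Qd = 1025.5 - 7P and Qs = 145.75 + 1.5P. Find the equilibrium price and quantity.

Set Qd = Qs: 1025.5 - 7P = 145.75 + 1.5P.
879.75 = 8.5P, so P* = 103.5.
Q* = 1025.5 − 7(103.5) = 301.

P* = 103.5, Q* = 301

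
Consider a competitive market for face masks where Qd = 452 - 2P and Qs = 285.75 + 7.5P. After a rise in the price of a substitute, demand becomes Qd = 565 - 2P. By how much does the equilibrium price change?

ΔP = 226/19

Original equilibrium: P* = 17.5, Q* = 417.
New equilibrium: 565 - 2P = 285.75 + 7.5P, so 279.25 = 9.5P and P' = 1117/38; Q' = 565 − 2(1117/38) = 9618/19.
Change in price: 1117/38 − 17.5 = 226/19.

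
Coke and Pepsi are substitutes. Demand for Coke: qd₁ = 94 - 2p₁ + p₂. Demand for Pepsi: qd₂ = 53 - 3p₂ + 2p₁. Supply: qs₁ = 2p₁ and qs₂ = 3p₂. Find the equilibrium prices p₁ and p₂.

p₁ = 617/22, p₂ = 200/11

Market 1: 94 - 2p₁ + p₂ = 2p₁ → 4p₁ - p₂ = 94.
Market 2: 6p₂ - 2p₁ = 53.
Eliminating p₂: 6×(1) + 1×(2) gives 22p₁ = 617, so p₁ = 617/22.
Back-substitute into (2): p₂ = (53 + 2×617/22) / 6 = 200/11.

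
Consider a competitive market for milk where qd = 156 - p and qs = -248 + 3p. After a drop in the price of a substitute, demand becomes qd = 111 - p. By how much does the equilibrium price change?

Δp = -11.25

Original equilibrium: p* = 101, q* = 55.
New equilibrium: 111 - p = -248 + 3p, so 359 = 4p and p' = 89.75; q' = 111 − 1(89.75) = 21.25.
Change in price: 89.75 − 101 = -11.25.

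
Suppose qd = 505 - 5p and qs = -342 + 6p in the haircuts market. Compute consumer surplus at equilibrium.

Equilibrium: 505 - 5p = -342 + 6p gives p* = 77, q* = 120.
Demand choke price (qd = 0): p = 101.
CS = ½(101 − 77)(120) = 1440.

Consumer surplus = 1440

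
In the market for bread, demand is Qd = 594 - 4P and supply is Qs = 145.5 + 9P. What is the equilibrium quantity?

Set Qd = Qs: 594 - 4P = 145.5 + 9P.
448.5 = 13P, so P* = 34.5.
Q* = 594 − 4(34.5) = 456.

Q* = 456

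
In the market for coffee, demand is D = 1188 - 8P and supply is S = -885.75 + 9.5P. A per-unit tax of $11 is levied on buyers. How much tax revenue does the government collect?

Pre-tax equilibrium: P* = 118.5, Q* = 240.
Tax on buyers shifts demand to D = 1188 − 8(P + 11) = 1100 - 8P.
1100 - 8P = -885.75 + 9.5P gives seller price Ps = 7943/70; buyers pay Pb = 7943/70 + 11 = 8713/70.
New quantity: Q = 1188 − 8(8713/70) = 6728/35.
Revenue = 11 × 6728/35 = 74008/35.

Tax revenue = 74008/35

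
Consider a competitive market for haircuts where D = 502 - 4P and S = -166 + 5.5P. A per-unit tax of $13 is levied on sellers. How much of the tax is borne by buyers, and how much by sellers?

Pre-tax equilibrium: P* = 1336/19, Q* = 4194/19.
Tax on sellers shifts supply to S = -166 + 5.5(P − 13) = -237.5 + 5.5P.
502 - 4P = -237.5 + 5.5P gives buyer price Pb = 1479/19; sellers receive Ps = 1479/19 − 13 = 1232/19.
New quantity: Q = 502 − 4(1479/19) = 3622/19.
Buyer burden = 1479/19 − 1336/19 = 143/19; seller burden = 1336/19 − 1232/19 = 104/19.

Buyers bear 143/19, sellers bear 104/19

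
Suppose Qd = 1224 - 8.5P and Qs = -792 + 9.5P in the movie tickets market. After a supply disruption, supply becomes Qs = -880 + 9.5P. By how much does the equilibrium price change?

Original equilibrium: P* = 112, Q* = 272.
New equilibrium: 1224 - 8.5P = -880 + 9.5P, so 2104 = 18P and P' = 1052/9; Q' = 1224 − 8.5(1052/9) = 2074/9.
Change in price: 1052/9 − 112 = 44/9.

ΔP = 44/9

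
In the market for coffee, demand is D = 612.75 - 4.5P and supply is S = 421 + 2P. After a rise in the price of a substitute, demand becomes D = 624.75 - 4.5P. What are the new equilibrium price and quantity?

P' = 815/26, Q' = 6288/13

Original equilibrium: P* = 29.5, Q* = 480.
New equilibrium: 624.75 - 4.5P = 421 + 2P, so 203.75 = 6.5P and P' = 815/26; Q' = 624.75 − 4.5(815/26) = 6288/13.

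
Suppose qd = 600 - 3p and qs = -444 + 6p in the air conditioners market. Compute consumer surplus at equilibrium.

Equilibrium: 600 - 3p = -444 + 6p gives p* = 116, q* = 252.
Demand choke price (qd = 0): p = 200.
CS = ½(200 − 116)(252) = 10584.

Consumer surplus = 10584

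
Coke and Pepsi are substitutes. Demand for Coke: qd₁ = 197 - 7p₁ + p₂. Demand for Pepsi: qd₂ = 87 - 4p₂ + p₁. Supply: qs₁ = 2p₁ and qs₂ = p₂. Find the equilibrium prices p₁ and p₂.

p₁ = 268/11, p₂ = 245/11

Market 1: 197 - 7p₁ + p₂ = 2p₁ → 9p₁ - p₂ = 197.
Market 2: 5p₂ - p₁ = 87.
Eliminating p₂: 5×(1) + 1×(2) gives 44p₁ = 1072, so p₁ = 268/11.
Back-substitute into (2): p₂ = (87 + 1×268/11) / 5 = 245/11.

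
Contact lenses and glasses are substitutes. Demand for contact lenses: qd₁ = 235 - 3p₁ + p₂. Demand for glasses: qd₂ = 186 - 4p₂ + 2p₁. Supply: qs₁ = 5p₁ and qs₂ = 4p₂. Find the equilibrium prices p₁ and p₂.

p₁ = 1033/31, p₂ = 979/31

Market 1: 235 - 3p₁ + p₂ = 5p₁ → 8p₁ - p₂ = 235.
Market 2: 8p₂ - 2p₁ = 186.
Eliminating p₂: 8×(1) + 1×(2) gives 62p₁ = 2066, so p₁ = 1033/31.
Back-substitute into (2): p₂ = (186 + 2×1033/31) / 8 = 979/31.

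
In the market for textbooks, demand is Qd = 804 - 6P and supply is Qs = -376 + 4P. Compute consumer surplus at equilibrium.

Equilibrium: 804 - 6P = -376 + 4P gives P* = 118, Q* = 96.
Demand choke price (Qd = 0): P = 134.
CS = ½(134 − 118)(96) = 768.

Consumer surplus = 768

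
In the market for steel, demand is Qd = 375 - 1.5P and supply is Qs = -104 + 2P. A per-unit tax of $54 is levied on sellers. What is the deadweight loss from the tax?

Pre-tax equilibrium: P* = 958/7, Q* = 1188/7.
Tax on sellers shifts supply to Qs = -104 + 2(P − 54) = -212 + 2P.
375 - 1.5P = -212 + 2P gives buyer price Pb = 1174/7; sellers receive Ps = 1174/7 − 54 = 796/7.
New quantity: Q = 375 − 1.5(1174/7) = 864/7.
DWL = ½ × 54 × (1188/7 − 864/7) = 8748/7.

Deadweight loss = 8748/7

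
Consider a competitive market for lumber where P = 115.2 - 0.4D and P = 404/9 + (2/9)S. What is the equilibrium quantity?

Q* = 113

Set the two price expressions equal: 115.2 - 0.4Q = 404/9 + (2/9)Q.
3164/45 = (28/45)Q, so Q* = 113.
P* = 115.2 − (0.4)(113) = 70.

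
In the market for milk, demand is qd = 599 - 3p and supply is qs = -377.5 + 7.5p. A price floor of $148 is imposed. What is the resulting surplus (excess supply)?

Surplus = 577.5

Equilibrium price would be p* = 93, so the floor at 148 binds.
At p = 148: qd = 155, qs = 732.5.
Surplus = 732.5 − 155 = 577.5.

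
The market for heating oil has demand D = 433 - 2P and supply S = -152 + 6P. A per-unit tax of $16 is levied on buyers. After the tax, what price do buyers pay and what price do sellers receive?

Pre-tax equilibrium: P* = 73.125, Q* = 286.75.
Tax on buyers shifts demand to D = 433 − 2(P + 16) = 401 - 2P.
401 - 2P = -152 + 6P gives seller price Ps = 69.125; buyers pay Pb = 69.125 + 16 = 85.125.
New quantity: Q = 433 − 2(85.125) = 262.75.

Buyers pay $85.125, sellers receive $69.125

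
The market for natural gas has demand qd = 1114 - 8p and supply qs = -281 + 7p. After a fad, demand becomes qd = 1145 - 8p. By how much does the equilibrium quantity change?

Original equilibrium: p* = 93, q* = 370.
New equilibrium: 1145 - 8p = -281 + 7p, so 1426 = 15p and p' = 1426/15; q' = 1145 − 8(1426/15) = 5767/15.
Change in quantity: 5767/15 − 370 = 217/15.

Δq = 217/15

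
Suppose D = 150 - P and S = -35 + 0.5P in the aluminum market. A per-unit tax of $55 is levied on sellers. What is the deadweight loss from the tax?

Deadweight loss = 3025/6

Pre-tax equilibrium: P* = 370/3, Q* = 80/3.
Tax on sellers shifts supply to S = -35 + 0.5(P − 55) = -62.5 + 0.5P.
150 - P = -62.5 + 0.5P gives buyer price Pb = 425/3; sellers receive Ps = 425/3 − 55 = 260/3.
New quantity: Q = 150 − 1(425/3) = 25/3.
DWL = ½ × 55 × (80/3 − 25/3) = 3025/6.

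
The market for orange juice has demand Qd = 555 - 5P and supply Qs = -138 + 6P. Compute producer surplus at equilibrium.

Equilibrium: 555 - 5P = -138 + 6P gives P* = 63, Q* = 240.
Supply starts at P = 23 (where Qs = 0).
PS = ½(63 − 23)(240) = 4800.

Producer surplus = 4800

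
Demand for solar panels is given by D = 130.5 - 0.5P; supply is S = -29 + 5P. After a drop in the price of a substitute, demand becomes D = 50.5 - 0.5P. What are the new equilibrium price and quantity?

Original equilibrium: P* = 29, Q* = 116.
New equilibrium: 50.5 - 0.5P = -29 + 5P, so 79.5 = 5.5P and P' = 159/11; Q' = 50.5 − 0.5(159/11) = 476/11.

P' = 159/11, Q' = 476/11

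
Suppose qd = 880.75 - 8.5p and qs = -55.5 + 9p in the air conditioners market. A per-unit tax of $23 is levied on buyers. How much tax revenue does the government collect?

Tax revenue = 261993/35

Pre-tax equilibrium: p* = 53.5, q* = 426.
Tax on buyers shifts demand to qd = 880.75 − 8.5(p + 23) = 685.25 - 8.5p.
685.25 - 8.5p = -55.5 + 9p gives seller price ps = 2963/70; buyers pay pb = 2963/70 + 23 = 4573/70.
New quantity: q = 880.75 − 8.5(4573/70) = 11391/35.
Revenue = 23 × 11391/35 = 261993/35.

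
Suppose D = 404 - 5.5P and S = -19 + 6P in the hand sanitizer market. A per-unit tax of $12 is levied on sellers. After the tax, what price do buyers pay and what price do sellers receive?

Buyers pay 990/23, sellers receive 714/23

Pre-tax equilibrium: P* = 846/23, Q* = 4639/23.
Tax on sellers shifts supply to S = -19 + 6(P − 12) = -91 + 6P.
404 - 5.5P = -91 + 6P gives buyer price Pb = 990/23; sellers receive Ps = 990/23 − 12 = 714/23.
New quantity: Q = 404 − 5.5(990/23) = 3847/23.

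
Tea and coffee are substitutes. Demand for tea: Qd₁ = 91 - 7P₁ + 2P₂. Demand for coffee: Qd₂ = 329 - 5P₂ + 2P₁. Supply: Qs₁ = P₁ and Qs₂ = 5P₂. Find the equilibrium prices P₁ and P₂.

Market 1: 91 - 7P₁ + 2P₂ = P₁ → 8P₁ - 2P₂ = 91.
Market 2: 10P₂ - 2P₁ = 329.
Eliminating P₂: 10×(1) + 2×(2) gives 76P₁ = 1568, so P₁ = 392/19.
Back-substitute into (2): P₂ = (329 + 2×392/19) / 10 = 1407/38.

P₁ = 392/19, P₂ = 1407/38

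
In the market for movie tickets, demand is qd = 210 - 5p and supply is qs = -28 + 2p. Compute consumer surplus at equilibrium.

Equilibrium: 210 - 5p = -28 + 2p gives p* = 34, q* = 40.
Demand choke price (qd = 0): p = 42.
CS = ½(42 − 34)(40) = 160.

Consumer surplus = 160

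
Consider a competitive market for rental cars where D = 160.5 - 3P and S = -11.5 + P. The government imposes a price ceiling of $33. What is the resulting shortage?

Equilibrium price would be P* = 43, so the ceiling at 33 binds.
At P = 33: D = 160.5 − 3(33) = 61.5, S = -11.5 + 1(33) = 21.5.
Shortage = 61.5 − 21.5 = 40.

Shortage = 40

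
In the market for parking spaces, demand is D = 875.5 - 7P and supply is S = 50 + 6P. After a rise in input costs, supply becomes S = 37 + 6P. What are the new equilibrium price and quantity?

Original equilibrium: P* = 63.5, Q* = 431.
New equilibrium: 875.5 - 7P = 37 + 6P, so 838.5 = 13P and P' = 64.5; Q' = 875.5 − 7(64.5) = 424.

P' = 64.5, Q' = 424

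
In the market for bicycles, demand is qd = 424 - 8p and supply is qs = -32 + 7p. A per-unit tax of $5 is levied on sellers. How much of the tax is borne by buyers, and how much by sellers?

Buyers bear 7/3, sellers bear 8/3

Pre-tax equilibrium: p* = 30.4, q* = 180.8.
Tax on sellers shifts supply to qs = -32 + 7(p − 5) = -67 + 7p.
424 - 8p = -67 + 7p gives buyer price pb = 491/15; sellers receive ps = 491/15 − 5 = 416/15.
New quantity: q = 424 − 8(491/15) = 2432/15.
Buyer burden = 491/15 − 30.4 = 7/3; seller burden = 30.4 − 416/15 = 8/3.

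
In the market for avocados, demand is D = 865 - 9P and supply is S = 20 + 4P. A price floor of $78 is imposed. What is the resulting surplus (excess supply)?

Surplus = 169

Equilibrium price would be P* = 65, so the floor at 78 binds.
At P = 78: D = 163, S = 332.
Surplus = 332 − 163 = 169.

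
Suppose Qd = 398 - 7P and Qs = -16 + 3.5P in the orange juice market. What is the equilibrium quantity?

Set Qd = Qs: 398 - 7P = -16 + 3.5P.
414 = 10.5P, so P* = 276/7.
Q* = 398 − 7(276/7) = 122.

Q* = 122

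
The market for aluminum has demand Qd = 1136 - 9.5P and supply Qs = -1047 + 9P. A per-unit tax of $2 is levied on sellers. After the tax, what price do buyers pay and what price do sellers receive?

Buyers pay 4402/37, sellers receive 4328/37

Pre-tax equilibrium: P* = 118, Q* = 15.
Tax on sellers shifts supply to Qs = -1047 + 9(P − 2) = -1065 + 9P.
1136 - 9.5P = -1065 + 9P gives buyer price Pb = 4402/37; sellers receive Ps = 4402/37 − 2 = 4328/37.
New quantity: Q = 1136 − 9.5(4402/37) = 213/37.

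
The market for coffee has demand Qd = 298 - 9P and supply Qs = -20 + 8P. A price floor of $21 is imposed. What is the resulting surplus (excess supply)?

Surplus = 39

Equilibrium price would be P* = 318/17, so the floor at 21 binds.
At P = 21: Qd = 109, Qs = 148.
Surplus = 148 − 109 = 39.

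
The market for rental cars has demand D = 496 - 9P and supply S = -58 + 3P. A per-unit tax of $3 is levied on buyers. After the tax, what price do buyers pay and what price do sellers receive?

Pre-tax equilibrium: P* = 277/6, Q* = 80.5.
Tax on buyers shifts demand to D = 496 − 9(P + 3) = 469 - 9P.
469 - 9P = -58 + 3P gives seller price Ps = 527/12; buyers pay Pb = 527/12 + 3 = 563/12.
New quantity: Q = 496 − 9(563/12) = 73.75.

Buyers pay 563/12, sellers receive 527/12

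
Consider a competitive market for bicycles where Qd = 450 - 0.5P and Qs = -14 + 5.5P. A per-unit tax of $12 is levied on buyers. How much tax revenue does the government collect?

Pre-tax equilibrium: P* = 232/3, Q* = 1234/3.
Tax on buyers shifts demand to Qd = 450 − 0.5(P + 12) = 444 - 0.5P.
444 - 0.5P = -14 + 5.5P gives seller price Ps = 229/3; buyers pay Pb = 229/3 + 12 = 265/3.
New quantity: Q = 450 − 0.5(265/3) = 2435/6.
Revenue = 12 × 2435/6 = 4870.

Tax revenue = 4870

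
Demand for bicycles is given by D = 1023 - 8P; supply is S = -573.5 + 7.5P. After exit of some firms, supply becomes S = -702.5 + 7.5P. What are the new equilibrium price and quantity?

P' = 3451/31, Q' = 4105/31

Original equilibrium: P* = 103, Q* = 199.
New equilibrium: 1023 - 8P = -702.5 + 7.5P, so 1725.5 = 15.5P and P' = 3451/31; Q' = 1023 − 8(3451/31) = 4105/31.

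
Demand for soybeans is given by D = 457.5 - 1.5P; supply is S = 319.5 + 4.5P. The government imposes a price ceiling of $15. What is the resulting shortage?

Shortage = 48

Equilibrium price would be P* = 23, so the ceiling at 15 binds.
At P = 15: D = 457.5 − 1.5(15) = 435, S = 319.5 + 4.5(15) = 387.
Shortage = 435 − 387 = 48.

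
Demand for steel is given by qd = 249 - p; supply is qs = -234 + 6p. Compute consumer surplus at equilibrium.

Equilibrium: 249 - p = -234 + 6p gives p* = 69, q* = 180.
Demand choke price (qd = 0): p = 249.
CS = ½(249 − 69)(180) = 16200.

Consumer surplus = 16200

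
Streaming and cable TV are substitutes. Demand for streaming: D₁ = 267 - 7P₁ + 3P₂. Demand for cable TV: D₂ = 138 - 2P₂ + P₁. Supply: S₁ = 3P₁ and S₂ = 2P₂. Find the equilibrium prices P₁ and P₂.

P₁ = 1482/37, P₂ = 1647/37

Market 1: 267 - 7P₁ + 3P₂ = 3P₁ → 10P₁ - 3P₂ = 267.
Market 2: 4P₂ - P₁ = 138.
Eliminating P₂: 4×(1) + 3×(2) gives 37P₁ = 1482, so P₁ = 1482/37.
Back-substitute into (2): P₂ = (138 + 1×1482/37) / 4 = 1647/37.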